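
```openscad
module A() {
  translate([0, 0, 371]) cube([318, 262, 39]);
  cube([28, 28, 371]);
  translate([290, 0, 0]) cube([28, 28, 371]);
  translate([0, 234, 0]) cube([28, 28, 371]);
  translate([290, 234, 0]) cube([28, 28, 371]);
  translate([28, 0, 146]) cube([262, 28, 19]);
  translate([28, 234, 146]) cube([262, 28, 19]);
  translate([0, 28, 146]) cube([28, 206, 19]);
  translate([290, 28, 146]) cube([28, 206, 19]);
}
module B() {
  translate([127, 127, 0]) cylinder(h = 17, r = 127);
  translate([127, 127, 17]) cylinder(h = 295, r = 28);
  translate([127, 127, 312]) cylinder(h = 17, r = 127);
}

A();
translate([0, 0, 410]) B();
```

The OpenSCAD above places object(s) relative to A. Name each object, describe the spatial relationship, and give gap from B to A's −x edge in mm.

The spool's min-x is at 0; the stool's min-x is 0; gap = 0 mm.

A is a stool. B is a spool. The spool is on top of the stool. The gap from the spool to the stool's −x edge is 0 mm.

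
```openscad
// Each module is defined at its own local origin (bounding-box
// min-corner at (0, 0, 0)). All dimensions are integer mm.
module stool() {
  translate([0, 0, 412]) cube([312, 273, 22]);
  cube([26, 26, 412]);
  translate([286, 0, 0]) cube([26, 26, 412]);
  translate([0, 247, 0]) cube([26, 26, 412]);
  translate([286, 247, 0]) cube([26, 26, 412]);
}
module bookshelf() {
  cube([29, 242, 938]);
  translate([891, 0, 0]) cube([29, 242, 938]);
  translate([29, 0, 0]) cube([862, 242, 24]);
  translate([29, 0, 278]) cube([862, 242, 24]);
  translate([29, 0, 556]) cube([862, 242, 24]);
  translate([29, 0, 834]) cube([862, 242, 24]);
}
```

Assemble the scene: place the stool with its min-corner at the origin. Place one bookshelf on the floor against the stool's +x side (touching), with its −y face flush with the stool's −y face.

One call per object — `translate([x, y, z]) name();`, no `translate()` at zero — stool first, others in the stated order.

stool();
translate([312, 0, 0]) bookshelf();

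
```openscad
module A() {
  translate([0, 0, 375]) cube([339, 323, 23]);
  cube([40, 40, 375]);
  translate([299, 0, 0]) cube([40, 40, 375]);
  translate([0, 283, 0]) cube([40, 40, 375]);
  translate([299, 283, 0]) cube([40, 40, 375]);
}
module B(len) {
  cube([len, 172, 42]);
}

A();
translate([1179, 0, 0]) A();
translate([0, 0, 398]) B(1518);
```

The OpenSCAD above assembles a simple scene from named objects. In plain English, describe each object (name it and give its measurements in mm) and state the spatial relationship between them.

A is a four-legged stool. The seat is a 339×323×23 mm slab whose top surface is at z = 398 mm; four square legs, each 40×40 mm in cross-section, run from the floor (z = 0) to the underside of the seat, each flush with a corner of the seat.

B is a rectangular beam 1518 mm long (x), 172 mm deep (y), 42 mm thick (z).

The beam spans the tops of two stools placed 840 mm apart, resting at z = 398 mm.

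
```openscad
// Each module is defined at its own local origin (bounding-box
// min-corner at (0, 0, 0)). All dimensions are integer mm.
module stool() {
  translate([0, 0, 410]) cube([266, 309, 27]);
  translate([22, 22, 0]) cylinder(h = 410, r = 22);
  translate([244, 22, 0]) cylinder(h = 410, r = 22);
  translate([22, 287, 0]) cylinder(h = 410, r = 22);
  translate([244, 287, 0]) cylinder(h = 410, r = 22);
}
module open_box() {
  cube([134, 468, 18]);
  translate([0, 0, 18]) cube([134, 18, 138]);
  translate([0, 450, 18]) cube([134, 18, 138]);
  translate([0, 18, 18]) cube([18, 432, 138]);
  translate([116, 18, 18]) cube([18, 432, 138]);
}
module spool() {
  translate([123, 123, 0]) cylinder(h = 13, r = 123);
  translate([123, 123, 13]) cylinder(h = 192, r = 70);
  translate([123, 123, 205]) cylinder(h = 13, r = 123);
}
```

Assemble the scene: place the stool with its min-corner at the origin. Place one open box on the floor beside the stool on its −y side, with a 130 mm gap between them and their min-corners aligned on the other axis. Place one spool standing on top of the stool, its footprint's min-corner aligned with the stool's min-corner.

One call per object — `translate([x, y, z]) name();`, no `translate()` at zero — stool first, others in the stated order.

stool();
translate([0, -598, 0]) open_box();
translate([0, 0, 437]) spool();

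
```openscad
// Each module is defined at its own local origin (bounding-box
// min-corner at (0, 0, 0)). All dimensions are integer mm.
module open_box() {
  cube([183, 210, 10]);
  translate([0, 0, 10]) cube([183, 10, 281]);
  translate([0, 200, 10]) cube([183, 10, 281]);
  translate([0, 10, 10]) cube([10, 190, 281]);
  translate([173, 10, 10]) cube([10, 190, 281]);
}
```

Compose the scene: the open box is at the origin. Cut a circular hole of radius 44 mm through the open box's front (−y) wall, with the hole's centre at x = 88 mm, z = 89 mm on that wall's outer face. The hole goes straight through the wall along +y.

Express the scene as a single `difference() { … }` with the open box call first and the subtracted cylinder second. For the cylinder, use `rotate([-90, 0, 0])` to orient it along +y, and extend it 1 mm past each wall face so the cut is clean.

difference() {
  open_box();
  translate([88, -1, 89]) rotate([-90, 0, 0]) cylinder(h = 12, r = 44);
}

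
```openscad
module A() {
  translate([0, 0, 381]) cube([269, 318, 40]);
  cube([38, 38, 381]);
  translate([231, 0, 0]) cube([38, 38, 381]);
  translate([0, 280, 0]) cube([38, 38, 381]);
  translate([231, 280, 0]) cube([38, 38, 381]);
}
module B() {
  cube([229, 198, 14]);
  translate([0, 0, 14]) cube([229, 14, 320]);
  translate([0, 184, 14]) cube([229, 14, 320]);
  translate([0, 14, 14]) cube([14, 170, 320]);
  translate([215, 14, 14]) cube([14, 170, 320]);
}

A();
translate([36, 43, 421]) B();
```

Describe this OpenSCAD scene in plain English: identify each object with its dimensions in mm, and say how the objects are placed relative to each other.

A is a four-legged stool. The seat is a 269×318×40 mm slab whose top surface is at z = 421 mm; four square legs, each 38×38 mm in cross-section, run from the floor (z = 0) to the underside of the seat, each flush with a corner of the seat.

B is an open storage box with external size 229×198×334 mm and wall thickness 14 mm (the base is also 14 mm thick). The base covers the whole footprint; the four walls stand on the base, with the y-facing walls full-width and the x-facing walls fitting between their inner faces.

The open box is on top of the stool.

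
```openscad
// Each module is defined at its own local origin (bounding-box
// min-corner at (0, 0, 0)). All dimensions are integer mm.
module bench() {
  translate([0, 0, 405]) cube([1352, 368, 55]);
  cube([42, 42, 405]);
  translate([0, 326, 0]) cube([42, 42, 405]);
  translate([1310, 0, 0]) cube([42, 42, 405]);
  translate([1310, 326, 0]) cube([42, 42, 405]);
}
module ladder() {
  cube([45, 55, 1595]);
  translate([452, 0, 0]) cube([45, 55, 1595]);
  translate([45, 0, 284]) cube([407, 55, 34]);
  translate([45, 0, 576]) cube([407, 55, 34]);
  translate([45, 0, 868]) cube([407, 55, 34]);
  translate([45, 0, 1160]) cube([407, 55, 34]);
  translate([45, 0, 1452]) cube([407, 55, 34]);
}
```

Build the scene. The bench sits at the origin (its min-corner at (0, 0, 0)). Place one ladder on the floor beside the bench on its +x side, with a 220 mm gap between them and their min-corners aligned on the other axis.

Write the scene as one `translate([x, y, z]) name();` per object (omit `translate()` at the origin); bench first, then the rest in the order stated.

bench();
translate([1572, 0, 0]) ladder();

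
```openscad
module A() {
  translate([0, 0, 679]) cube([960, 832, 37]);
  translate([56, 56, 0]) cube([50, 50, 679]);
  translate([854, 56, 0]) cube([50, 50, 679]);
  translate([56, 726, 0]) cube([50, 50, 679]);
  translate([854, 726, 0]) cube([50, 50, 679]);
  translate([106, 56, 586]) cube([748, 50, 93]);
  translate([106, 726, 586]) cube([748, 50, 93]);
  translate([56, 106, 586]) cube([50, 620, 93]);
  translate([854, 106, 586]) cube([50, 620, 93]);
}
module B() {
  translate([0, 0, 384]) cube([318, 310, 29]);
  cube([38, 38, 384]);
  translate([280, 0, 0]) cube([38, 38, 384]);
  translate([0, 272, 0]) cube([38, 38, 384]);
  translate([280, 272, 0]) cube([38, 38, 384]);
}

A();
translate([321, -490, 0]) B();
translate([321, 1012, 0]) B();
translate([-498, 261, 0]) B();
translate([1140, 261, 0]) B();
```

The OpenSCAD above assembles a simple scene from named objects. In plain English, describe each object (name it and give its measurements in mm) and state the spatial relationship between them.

A is a table with a 960×832 mm rectangular top, 37 mm thick, top surface at z = 716 mm, supported by four 50×50 mm square legs, each inset 56 mm from the nearest pair of top edges, running from the floor. Four apron rails, 50 mm thick and 93 mm tall, run between adjacent legs with their top edges flush with the underside of the top and their outer faces flush with the legs' outer faces.

B is a four-legged stool. The seat is 318×310 mm, 29 mm thick, top at z = 413 mm. It stands on four square legs, each 38×38 mm in cross-section, from z = 0 to the seat underside, each flush with a corner of the seat.

Four stools sit around the table at the −y, +y, −x, +x sides.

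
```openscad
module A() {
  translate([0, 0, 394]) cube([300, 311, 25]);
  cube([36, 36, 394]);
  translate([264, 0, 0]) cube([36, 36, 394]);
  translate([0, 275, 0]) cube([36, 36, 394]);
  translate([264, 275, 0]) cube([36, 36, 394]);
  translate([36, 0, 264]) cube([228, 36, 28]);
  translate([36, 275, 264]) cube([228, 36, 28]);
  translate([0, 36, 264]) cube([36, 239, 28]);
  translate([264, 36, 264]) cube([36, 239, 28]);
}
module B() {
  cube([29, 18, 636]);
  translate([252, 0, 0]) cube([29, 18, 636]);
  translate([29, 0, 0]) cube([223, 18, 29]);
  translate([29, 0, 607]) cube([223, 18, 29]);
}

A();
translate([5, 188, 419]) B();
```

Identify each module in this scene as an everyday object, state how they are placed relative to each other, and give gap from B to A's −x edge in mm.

A is a stool. B is a picture frame. The picture frame is on top of the stool. The gap from the picture frame to the stool's −x edge is 5 mm.

The picture frame's min-x is at 5; the stool's min-x is 0; gap = 5 mm.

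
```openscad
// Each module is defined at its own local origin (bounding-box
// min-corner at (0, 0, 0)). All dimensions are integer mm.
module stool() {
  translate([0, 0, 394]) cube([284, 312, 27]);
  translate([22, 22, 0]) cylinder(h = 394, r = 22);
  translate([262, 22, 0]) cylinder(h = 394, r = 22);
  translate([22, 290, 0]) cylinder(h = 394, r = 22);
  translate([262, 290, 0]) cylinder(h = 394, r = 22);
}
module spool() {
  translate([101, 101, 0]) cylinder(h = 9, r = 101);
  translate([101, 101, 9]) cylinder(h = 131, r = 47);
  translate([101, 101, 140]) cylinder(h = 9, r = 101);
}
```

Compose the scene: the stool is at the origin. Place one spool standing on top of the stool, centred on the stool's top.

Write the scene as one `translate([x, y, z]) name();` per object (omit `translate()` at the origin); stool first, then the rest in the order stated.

stool();
translate([41, 55, 421]) spool();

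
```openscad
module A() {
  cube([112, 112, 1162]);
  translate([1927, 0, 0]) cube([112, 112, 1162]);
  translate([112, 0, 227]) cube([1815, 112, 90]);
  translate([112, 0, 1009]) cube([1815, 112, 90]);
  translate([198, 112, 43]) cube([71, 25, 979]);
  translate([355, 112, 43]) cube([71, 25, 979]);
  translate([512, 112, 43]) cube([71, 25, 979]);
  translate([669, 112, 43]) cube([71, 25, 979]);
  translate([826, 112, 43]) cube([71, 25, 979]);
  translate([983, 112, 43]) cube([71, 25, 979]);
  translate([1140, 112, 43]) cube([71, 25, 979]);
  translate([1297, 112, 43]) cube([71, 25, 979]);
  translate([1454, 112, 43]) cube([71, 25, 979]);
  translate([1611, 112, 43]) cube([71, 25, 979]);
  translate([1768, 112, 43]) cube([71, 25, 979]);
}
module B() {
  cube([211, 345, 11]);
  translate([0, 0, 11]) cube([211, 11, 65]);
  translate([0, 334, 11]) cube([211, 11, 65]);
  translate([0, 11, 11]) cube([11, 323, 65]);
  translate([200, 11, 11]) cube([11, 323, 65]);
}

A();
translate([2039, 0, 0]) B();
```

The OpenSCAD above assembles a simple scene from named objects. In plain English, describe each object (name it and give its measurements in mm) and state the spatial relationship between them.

A is a fence section. Two 112×112 mm posts, 1162 mm tall, stand on the floor with a clear span of 1815 mm between their inner faces. Two horizontal rails of 112×90 mm section span the gap between the posts with their undersides at z = 227 mm and z = 1009 mm, flush with the posts' −y face. 11 pickets, each 71 mm wide, 25 mm thick and 979 mm tall, are fixed to the +y face of the rails with their bottoms at z = 43 mm, evenly spaced across the span with equal gaps (rounded down to the nearest mm) at the −x end and between each pair — any rounding remainder accumulates at the +x end.

B is an open storage box with external size 211×345×76 mm and wall thickness 11 mm (the base is also 11 mm thick). The base covers the whole footprint; the four walls stand on the base, with the y-facing walls full-width and the x-facing walls fitting between their inner faces.

The open box is against the fence section's +x side, with their −y faces flush.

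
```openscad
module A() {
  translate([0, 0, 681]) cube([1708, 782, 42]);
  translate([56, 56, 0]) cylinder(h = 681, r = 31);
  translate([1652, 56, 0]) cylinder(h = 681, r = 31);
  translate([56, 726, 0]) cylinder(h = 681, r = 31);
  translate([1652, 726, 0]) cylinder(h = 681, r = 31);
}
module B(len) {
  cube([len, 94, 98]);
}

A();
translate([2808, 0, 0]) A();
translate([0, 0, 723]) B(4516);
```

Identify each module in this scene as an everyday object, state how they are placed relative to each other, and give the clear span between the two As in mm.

A is a table. B is a beam. A beam spans the tops of two tables. The clear span between the two tables is 1100 mm.

Second table starts at x = 2808; first ends at x = 1708; clear span = 2808 − 1708 = 1100 mm.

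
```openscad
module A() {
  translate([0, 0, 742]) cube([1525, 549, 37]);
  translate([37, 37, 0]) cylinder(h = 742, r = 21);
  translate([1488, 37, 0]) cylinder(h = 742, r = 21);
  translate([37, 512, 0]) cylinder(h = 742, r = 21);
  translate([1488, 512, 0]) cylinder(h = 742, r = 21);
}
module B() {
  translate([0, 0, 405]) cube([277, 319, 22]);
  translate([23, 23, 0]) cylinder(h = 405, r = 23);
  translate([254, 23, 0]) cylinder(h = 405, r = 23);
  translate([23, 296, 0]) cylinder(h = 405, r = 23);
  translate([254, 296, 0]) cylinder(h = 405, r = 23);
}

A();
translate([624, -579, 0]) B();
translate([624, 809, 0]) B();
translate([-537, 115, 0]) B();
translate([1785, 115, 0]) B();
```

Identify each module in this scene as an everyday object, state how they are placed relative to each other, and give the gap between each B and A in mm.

A is a table. B is a stool. Four stools sit around the table at the −y, +y, −x, +x sides. The gap between each stool and the table is 260 mm.

Each stool's nearest face is 260 mm from the table's bounding box.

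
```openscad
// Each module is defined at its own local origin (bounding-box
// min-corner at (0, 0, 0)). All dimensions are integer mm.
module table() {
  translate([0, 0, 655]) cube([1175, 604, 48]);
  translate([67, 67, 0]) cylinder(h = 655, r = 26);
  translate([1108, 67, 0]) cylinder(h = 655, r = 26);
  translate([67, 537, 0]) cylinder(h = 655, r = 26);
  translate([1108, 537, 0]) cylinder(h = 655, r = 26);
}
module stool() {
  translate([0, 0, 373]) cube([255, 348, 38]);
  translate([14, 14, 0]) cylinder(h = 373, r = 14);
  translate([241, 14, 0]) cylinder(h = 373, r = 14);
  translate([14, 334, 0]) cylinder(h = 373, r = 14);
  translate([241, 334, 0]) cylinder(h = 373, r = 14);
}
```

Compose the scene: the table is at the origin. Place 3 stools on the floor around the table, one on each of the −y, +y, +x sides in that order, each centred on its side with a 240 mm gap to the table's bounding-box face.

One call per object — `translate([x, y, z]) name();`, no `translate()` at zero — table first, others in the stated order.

table();
translate([460, -588, 0]) stool();
translate([460, 844, 0]) stool();
translate([1415, 128, 0]) stool();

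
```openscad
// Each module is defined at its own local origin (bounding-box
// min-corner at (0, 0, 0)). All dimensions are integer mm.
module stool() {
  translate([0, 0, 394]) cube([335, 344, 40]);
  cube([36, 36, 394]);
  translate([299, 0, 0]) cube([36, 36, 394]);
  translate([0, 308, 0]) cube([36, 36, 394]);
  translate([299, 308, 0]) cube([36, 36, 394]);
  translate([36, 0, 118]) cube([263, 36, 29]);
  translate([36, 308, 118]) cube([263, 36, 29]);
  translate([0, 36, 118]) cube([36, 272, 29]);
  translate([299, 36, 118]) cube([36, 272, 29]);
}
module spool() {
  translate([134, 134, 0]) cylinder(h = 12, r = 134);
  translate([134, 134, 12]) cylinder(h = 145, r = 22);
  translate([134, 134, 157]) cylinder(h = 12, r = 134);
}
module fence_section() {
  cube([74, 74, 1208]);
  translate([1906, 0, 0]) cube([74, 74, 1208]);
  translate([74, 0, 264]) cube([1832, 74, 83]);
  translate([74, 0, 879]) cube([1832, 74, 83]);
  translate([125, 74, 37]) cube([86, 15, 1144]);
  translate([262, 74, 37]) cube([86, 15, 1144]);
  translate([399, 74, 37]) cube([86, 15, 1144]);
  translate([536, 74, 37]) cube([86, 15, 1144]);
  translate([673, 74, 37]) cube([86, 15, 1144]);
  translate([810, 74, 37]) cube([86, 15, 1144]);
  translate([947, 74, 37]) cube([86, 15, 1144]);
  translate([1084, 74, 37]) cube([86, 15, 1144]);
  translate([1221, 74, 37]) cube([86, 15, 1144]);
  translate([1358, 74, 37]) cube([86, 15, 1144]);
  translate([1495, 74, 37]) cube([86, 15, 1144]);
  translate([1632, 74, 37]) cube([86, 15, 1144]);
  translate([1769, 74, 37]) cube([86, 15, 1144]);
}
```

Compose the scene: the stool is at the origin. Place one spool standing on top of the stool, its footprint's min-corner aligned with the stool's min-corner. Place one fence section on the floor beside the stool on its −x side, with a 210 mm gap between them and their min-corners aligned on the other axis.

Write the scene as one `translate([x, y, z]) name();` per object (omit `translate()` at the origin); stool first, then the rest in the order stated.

stool();
translate([0, 0, 434]) spool();
translate([-2190, 0, 0]) fence_section();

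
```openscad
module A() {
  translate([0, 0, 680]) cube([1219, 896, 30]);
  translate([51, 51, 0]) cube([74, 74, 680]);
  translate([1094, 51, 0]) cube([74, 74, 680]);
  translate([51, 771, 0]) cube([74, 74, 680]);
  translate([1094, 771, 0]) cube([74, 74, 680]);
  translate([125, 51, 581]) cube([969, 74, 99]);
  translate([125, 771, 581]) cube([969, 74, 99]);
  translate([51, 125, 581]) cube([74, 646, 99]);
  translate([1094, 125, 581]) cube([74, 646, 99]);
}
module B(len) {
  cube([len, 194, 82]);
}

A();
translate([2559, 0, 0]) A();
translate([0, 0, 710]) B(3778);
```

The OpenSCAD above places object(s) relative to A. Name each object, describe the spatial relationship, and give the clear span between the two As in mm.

Second table starts at x = 2559; first ends at x = 1219; clear span = 2559 − 1219 = 1340 mm.

A is a table. B is a beam. A beam spans the tops of two tables. The clear span between the two tables is 1340 mm.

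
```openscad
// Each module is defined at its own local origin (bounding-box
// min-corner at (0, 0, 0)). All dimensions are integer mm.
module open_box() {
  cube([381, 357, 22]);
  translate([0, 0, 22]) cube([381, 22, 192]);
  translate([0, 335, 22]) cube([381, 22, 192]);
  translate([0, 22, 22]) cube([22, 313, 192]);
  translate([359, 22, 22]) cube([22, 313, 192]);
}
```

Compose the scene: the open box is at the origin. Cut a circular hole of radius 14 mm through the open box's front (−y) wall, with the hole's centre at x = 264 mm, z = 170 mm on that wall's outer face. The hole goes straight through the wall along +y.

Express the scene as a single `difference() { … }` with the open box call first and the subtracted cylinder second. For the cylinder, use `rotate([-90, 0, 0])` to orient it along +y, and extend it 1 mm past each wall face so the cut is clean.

difference() {
  open_box();
  translate([264, -1, 170]) rotate([-90, 0, 0]) cylinder(h = 24, r = 14);
}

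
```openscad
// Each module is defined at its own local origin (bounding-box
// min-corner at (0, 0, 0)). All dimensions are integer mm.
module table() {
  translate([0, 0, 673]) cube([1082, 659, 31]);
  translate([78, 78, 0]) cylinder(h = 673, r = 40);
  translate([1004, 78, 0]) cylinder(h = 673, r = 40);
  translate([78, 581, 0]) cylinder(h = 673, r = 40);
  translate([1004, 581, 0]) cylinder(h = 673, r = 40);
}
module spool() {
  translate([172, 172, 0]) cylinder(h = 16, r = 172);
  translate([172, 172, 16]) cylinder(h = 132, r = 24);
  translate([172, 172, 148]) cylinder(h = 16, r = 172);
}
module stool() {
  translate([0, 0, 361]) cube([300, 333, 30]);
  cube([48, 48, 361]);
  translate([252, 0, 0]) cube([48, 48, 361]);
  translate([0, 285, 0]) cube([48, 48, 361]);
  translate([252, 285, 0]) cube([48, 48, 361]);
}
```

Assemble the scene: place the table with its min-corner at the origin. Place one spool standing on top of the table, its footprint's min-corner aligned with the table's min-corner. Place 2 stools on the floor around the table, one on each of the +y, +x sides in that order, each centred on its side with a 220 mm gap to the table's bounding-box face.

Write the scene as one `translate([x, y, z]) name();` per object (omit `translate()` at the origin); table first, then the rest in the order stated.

table();
translate([0, 0, 704]) spool();
translate([391, 879, 0]) stool();
translate([1302, 163, 0]) stool();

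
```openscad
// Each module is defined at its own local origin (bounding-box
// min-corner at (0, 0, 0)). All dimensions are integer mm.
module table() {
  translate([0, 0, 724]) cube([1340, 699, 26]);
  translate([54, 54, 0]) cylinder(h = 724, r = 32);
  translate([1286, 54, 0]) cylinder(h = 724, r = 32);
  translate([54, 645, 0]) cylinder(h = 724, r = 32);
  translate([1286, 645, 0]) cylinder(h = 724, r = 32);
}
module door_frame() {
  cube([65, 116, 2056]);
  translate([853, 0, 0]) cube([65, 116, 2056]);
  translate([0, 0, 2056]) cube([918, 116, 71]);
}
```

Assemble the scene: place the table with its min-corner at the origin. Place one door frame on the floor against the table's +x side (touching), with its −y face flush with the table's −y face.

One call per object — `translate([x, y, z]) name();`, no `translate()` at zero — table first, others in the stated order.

table();
translate([1340, 0, 0]) door_frame();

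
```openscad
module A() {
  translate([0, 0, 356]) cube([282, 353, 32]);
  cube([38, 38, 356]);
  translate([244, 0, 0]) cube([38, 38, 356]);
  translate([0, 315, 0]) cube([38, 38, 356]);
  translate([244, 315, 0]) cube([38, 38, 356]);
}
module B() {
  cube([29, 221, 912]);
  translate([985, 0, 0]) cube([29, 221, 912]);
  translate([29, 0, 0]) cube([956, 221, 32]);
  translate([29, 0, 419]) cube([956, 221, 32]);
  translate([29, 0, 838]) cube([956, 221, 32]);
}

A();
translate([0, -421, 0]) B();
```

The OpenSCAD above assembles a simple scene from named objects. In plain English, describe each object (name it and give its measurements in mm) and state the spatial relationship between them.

A is a four-legged stool. The seat is a 282×353×32 mm slab whose top surface is at z = 388 mm; four square legs, each 38×38 mm in cross-section, run from the floor (z = 0) to the underside of the seat, each flush with a corner of the seat.

B is a bookshelf 1014 mm wide overall, 221 mm deep and 912 mm tall. The two sides are 29 mm thick vertical panels. 3 horizontal shelves of 32 mm thickness span between the inner faces of the sides; the lowest shelf sits on the floor and shelves are stacked with a clear vertical gap of 387 mm between each pair.

The bookshelf is on the floor beside the stool on its −y side.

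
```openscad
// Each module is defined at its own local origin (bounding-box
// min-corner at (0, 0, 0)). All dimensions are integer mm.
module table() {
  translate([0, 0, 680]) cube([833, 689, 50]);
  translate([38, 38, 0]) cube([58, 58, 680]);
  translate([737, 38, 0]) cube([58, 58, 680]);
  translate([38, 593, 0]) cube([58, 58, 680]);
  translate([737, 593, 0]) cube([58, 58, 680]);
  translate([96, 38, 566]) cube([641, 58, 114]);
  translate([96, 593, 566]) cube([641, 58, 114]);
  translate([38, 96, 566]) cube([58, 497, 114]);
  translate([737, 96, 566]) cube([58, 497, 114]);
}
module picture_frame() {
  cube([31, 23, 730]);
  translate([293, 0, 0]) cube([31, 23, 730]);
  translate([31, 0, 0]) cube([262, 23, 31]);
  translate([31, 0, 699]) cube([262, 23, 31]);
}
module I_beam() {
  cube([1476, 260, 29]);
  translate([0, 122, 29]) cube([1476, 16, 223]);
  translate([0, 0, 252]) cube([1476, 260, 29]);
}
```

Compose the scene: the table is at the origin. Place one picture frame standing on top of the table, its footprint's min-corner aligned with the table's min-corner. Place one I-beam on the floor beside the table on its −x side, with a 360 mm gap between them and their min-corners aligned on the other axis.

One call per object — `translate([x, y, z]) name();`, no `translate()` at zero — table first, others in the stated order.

table();
translate([0, 0, 730]) picture_frame();
translate([-1836, 0, 0]) I_beam();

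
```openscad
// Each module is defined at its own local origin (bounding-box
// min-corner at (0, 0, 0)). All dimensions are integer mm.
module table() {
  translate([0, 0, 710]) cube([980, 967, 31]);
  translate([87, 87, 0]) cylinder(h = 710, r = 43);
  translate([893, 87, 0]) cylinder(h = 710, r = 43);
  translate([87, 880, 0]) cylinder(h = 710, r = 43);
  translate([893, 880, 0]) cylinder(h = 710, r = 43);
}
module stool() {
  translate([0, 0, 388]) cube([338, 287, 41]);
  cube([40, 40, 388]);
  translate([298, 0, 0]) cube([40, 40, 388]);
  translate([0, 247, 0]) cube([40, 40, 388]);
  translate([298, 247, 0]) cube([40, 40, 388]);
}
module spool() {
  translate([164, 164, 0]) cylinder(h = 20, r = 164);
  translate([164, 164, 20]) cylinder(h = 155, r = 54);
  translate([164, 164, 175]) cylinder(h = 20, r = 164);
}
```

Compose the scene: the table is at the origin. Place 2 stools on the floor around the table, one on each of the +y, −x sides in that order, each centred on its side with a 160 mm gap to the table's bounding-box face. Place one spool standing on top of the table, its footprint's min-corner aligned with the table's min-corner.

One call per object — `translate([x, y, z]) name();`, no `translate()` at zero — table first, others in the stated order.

table();
translate([321, 1127, 0]) stool();
translate([-498, 340, 0]) stool();
translate([0, 0, 741]) spool();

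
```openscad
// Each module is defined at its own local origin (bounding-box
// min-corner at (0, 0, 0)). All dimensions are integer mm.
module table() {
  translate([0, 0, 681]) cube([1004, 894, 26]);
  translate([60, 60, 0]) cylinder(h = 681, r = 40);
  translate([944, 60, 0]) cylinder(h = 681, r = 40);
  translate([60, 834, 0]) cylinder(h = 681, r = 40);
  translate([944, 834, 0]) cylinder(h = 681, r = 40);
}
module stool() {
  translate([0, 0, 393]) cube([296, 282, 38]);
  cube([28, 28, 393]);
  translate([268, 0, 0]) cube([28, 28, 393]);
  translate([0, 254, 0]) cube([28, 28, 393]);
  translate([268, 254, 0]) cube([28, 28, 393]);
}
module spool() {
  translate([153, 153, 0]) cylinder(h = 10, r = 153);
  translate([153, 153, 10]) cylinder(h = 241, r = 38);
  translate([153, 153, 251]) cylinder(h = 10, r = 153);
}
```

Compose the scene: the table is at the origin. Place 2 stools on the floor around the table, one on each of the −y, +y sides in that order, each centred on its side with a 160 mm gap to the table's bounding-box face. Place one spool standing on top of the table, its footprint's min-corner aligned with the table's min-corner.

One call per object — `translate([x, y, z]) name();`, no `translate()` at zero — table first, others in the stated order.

table();
translate([354, -442, 0]) stool();
translate([354, 1054, 0]) stool();
translate([0, 0, 707]) spool();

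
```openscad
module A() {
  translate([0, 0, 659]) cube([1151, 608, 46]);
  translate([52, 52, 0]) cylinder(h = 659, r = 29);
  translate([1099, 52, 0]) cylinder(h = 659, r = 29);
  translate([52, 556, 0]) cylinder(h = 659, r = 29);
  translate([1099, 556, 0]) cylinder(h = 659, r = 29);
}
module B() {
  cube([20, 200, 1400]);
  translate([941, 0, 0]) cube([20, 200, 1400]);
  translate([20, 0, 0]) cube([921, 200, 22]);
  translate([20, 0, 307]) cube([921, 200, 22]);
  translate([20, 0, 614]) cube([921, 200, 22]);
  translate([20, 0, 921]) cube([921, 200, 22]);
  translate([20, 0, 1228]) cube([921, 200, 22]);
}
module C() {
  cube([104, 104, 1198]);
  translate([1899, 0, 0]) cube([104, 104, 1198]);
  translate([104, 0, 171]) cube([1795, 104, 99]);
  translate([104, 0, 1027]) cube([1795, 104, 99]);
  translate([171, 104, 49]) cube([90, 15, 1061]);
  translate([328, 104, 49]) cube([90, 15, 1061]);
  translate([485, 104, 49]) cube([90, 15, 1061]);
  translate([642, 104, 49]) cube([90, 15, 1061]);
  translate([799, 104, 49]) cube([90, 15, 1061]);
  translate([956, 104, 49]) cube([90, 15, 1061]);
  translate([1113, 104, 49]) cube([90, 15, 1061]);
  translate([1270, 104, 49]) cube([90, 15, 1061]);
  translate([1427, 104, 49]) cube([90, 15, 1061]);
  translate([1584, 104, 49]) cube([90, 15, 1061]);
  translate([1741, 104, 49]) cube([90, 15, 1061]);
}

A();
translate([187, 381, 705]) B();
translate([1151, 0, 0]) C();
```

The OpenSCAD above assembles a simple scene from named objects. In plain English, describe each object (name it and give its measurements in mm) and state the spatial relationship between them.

A is a table: top 1151 mm (x) × 608 mm (y), 46 mm thick, upper face at z = 705 mm, on four round legs of 58 mm diameter, each leg's bounding box inset 23 mm from the nearest pair of top edges, running from z = 0 to the bottom of the top.

B is a bookshelf 961 mm wide overall, 200 mm deep and 1400 mm tall. The two sides are 20 mm thick vertical panels. 5 horizontal shelves of 22 mm thickness span between the inner faces of the sides; the lowest shelf sits on the floor and shelves are stacked with a clear vertical gap of 285 mm between each pair.

C is a fence section. Two 104×104 mm posts, 1198 mm tall, stand on the floor with a clear span of 1795 mm between their inner faces. Two horizontal rails of 104×99 mm section span the gap between the posts with their undersides at z = 171 mm and z = 1027 mm, flush with the posts' −y face. 11 pickets, each 90 mm wide, 15 mm thick and 1061 mm tall, are fixed to the +y face of the rails with their bottoms at z = 49 mm, evenly spaced across the span with equal gaps (rounded down to the nearest mm) at the −x end and between each pair — any rounding remainder accumulates at the +x end.

The bookshelf is on top of the table. The fence section is against the table's +x side, with their −y faces flush.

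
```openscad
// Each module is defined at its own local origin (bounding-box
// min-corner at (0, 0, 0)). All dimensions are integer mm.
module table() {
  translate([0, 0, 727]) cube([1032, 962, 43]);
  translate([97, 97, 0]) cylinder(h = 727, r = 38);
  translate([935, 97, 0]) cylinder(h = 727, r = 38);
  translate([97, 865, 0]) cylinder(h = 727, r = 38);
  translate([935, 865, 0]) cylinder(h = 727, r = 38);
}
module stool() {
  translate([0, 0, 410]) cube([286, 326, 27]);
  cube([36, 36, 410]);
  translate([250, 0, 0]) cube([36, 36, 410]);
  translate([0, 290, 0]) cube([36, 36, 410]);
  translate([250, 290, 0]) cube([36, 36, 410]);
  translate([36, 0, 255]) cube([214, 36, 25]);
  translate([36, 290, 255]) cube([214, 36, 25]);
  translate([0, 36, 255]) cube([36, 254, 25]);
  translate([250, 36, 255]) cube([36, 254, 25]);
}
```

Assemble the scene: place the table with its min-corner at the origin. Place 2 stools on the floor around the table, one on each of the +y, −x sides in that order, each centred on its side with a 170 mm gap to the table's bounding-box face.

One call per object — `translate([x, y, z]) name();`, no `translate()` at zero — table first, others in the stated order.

table();
translate([373, 1132, 0]) stool();
translate([-456, 318, 0]) stool();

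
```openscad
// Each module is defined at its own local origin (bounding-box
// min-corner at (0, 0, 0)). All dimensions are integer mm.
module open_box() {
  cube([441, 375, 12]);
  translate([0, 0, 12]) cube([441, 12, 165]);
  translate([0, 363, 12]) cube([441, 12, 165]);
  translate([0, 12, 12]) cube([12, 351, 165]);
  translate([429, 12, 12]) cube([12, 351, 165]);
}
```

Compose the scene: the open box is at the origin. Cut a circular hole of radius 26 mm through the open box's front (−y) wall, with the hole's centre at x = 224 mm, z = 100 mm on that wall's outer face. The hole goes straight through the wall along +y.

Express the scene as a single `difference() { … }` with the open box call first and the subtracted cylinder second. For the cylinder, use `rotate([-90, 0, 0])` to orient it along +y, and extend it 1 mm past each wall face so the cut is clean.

difference() {
  open_box();
  translate([224, -1, 100]) rotate([-90, 0, 0]) cylinder(h = 14, r = 26);
}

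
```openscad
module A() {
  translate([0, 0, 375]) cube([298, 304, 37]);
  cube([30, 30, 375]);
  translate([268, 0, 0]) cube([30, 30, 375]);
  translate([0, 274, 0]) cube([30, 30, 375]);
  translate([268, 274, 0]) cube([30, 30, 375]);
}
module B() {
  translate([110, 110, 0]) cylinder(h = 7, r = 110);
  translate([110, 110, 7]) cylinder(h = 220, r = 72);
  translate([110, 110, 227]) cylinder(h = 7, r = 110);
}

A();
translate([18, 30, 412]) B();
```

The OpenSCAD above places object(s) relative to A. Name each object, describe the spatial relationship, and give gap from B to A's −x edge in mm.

A is a stool. B is a spool. The spool is on top of the stool. The gap from the spool to the stool's −x edge is 18 mm.

The spool's min-x is at 18; the stool's min-x is 0; gap = 18 mm.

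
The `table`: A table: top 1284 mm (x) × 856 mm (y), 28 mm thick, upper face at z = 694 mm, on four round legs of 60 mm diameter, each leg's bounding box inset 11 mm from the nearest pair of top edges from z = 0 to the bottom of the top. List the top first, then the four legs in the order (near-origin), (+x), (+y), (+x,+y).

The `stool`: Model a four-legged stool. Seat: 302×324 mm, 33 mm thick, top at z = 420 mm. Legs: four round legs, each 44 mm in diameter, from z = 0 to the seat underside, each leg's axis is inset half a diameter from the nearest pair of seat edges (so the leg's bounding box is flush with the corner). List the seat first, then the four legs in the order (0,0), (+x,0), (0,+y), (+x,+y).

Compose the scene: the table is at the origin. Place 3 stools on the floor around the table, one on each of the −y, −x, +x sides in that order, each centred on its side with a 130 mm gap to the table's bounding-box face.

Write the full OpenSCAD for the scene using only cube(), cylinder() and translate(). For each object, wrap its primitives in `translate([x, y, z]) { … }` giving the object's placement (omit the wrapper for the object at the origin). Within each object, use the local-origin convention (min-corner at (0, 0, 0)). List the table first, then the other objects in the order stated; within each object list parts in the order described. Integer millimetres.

translate([0, 0, 666]) cube([1284, 856, 28]);
translate([41, 41, 0]) cylinder(h = 666, r = 30);
translate([1243, 41, 0]) cylinder(h = 666, r = 30);
translate([41, 815, 0]) cylinder(h = 666, r = 30);
translate([1243, 815, 0]) cylinder(h = 666, r = 30);
translate([491, -454, 0]) {
  translate([0, 0, 387]) cube([302, 324, 33]);
  translate([22, 22, 0]) cylinder(h = 387, r = 22);
  translate([280, 22, 0]) cylinder(h = 387, r = 22);
  translate([22, 302, 0]) cylinder(h = 387, r = 22);
  translate([280, 302, 0]) cylinder(h = 387, r = 22);
}
translate([-432, 266, 0]) {
  translate([0, 0, 387]) cube([302, 324, 33]);
  translate([22, 22, 0]) cylinder(h = 387, r = 22);
  translate([280, 22, 0]) cylinder(h = 387, r = 22);
  translate([22, 302, 0]) cylinder(h = 387, r = 22);
  translate([280, 302, 0]) cylinder(h = 387, r = 22);
}
translate([1414, 266, 0]) {
  translate([0, 0, 387]) cube([302, 324, 33]);
  translate([22, 22, 0]) cylinder(h = 387, r = 22);
  translate([280, 22, 0]) cylinder(h = 387, r = 22);
  translate([22, 302, 0]) cylinder(h = 387, r = 22);
  translate([280, 302, 0]) cylinder(h = 387, r = 22);
}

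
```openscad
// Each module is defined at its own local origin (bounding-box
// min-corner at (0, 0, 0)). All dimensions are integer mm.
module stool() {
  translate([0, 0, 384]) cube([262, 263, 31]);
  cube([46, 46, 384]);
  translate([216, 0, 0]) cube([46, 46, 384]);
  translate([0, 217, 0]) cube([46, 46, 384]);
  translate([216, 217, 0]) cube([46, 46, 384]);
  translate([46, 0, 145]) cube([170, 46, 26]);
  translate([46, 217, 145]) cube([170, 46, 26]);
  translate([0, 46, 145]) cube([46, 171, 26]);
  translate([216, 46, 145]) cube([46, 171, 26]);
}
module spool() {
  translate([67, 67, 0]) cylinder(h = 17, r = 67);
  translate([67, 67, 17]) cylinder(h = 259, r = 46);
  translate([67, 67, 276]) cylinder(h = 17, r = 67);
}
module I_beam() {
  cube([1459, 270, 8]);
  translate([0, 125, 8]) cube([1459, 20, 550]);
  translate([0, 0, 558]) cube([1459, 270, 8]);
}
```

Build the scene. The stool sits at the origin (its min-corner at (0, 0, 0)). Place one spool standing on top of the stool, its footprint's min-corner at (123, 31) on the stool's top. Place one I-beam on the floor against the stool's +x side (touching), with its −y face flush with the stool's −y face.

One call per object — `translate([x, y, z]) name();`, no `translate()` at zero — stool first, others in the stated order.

stool();
translate([123, 31, 415]) spool();
translate([262, 0, 0]) I_beam();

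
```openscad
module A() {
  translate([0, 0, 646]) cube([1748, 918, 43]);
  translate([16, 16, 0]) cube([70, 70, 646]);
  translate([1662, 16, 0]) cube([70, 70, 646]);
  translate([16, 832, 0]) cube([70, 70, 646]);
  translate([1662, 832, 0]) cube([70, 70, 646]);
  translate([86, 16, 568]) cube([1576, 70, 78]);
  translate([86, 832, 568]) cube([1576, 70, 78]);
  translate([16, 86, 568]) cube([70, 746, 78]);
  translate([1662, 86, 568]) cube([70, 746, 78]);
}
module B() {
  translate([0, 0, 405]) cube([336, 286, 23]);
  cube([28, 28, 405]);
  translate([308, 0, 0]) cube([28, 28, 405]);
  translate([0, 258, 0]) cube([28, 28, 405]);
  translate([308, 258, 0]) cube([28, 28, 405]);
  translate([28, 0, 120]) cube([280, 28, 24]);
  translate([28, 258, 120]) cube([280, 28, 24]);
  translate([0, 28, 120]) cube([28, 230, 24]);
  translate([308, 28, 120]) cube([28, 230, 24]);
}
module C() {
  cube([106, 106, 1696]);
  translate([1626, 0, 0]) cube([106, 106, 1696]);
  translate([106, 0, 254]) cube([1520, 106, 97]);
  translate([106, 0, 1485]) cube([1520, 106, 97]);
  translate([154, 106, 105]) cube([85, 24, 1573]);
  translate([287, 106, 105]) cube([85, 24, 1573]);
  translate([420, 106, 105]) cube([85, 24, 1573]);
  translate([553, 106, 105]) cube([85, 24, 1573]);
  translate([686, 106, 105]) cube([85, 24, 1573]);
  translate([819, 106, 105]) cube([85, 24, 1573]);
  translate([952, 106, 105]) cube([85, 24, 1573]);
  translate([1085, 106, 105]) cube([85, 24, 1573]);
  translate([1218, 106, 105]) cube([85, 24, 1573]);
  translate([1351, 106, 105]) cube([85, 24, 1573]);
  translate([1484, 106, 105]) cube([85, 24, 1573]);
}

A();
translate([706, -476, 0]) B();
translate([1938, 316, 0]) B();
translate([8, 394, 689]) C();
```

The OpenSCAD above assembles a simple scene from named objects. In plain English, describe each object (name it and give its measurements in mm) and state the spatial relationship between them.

A is a rectangular dining table. The top is 1748×918×43 mm with its upper surface at z = 689 mm. It stands on four 70×70 mm square legs, each inset 16 mm from the nearest pair of top edges, running from the floor to the underside of the top. Four apron rails, 70 mm thick and 78 mm tall, run between adjacent legs with their top edges flush with the underside of the top and their outer faces flush with the legs' outer faces.

B is a four-legged stool. The seat is a 336×286×23 mm slab whose top surface is at z = 428 mm; four square legs, each 28×28 mm in cross-section, run from the floor (z = 0) to the underside of the seat, each flush with a corner of the seat. Four stretchers, 28 mm wide and 24 mm tall, connect adjacent legs with their undersides at z = 120 mm, each running between the inner faces of the legs it joins and aligned with the legs' outer faces on the other axis.

C is a fence section. Two 106×106 mm posts, 1696 mm tall, stand on the floor with a clear span of 1520 mm between their inner faces. Two horizontal rails of 106×97 mm section span the gap between the posts with their undersides at z = 254 mm and z = 1485 mm, flush with the posts' −y face. 11 pickets, each 85 mm wide, 24 mm thick and 1573 mm tall, are fixed to the +y face of the rails with their bottoms at z = 105 mm, evenly spaced across the span with equal gaps (rounded down to the nearest mm) at the −x end and between each pair — any rounding remainder accumulates at the +x end.

Two stools sit around the table at the −y, +x sides. The fence section is on top of the table, centred.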